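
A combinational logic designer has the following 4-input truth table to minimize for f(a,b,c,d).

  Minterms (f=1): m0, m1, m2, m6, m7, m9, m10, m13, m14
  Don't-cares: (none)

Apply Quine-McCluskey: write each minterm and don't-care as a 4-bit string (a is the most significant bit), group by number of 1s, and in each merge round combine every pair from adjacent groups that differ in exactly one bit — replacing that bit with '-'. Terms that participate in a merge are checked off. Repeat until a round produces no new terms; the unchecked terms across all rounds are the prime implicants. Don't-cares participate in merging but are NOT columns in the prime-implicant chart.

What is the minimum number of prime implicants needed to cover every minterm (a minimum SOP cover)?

4

Round 0: 0000✓ 0001✓ 0010✓ 0110✓ 0111✓ 1001✓ 1010✓ 1101✓ 1110✓
Round 1: -001 -010✓ -110✓ 0-10✓ 00-0 000- 011- 1-01 1-10✓
Round 2: --10
PIs = {--10, -001, 00-0, 000-, 011-, 1-01}
Coverage chart:
  m0: 00-0,000-
  m1: -001,000-
  m2: --10,00-0
  m6: --10,011-
  m7: 011- ←essential
  m9: -001,1-01
  m10: --10 ←essential
  m13: 1-01 ←essential
  m14: --10 ←essential
Essential: --10, 011-, 1-01
Petrick residual → 000-
Min cover (4 terms): cd' + a'b'c' + a'bc + ac'd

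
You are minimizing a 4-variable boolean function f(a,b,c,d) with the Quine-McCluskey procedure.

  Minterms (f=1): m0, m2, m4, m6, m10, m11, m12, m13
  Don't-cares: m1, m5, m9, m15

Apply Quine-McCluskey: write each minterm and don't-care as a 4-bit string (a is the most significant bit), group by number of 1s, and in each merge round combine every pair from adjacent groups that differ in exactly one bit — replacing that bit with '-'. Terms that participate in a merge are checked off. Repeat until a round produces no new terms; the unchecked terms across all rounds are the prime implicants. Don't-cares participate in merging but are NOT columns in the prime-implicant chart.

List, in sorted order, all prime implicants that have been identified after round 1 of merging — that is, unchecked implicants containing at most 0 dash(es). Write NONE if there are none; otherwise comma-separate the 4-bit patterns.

Round 0: 0000✓ 0001✓ 0010✓ 0100✓ 0101✓ 0110✓ 1001✓ 1010✓ 1011✓ 1100✓ 1101✓ 1111✓
Round 1: -001✓ -010 -100✓ -101✓ 0-00✓ 0-01✓ 0-10✓ 00-0✓ 000-✓ 01-0✓ 010-✓ 1-01✓ 1-11✓ 10-1✓ 101- 11-1✓ 110-✓
Round 2: --01 -10- 0--0 0-0- 1--1
PIs = {--01, -010, -10-, 0--0, 0-0-, 1--1, 101-}

NONE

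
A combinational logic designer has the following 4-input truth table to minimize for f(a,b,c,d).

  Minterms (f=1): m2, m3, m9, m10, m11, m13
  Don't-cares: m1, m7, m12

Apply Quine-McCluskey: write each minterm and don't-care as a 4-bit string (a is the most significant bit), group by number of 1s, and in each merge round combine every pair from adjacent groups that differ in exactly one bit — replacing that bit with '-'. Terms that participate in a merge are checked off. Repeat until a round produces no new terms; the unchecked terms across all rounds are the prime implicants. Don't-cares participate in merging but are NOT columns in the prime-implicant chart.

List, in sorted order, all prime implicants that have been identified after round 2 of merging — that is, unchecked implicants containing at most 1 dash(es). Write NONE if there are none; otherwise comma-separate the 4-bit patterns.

Round 0: 0001✓ 0010✓ 0011✓ 0111✓ 1001✓ 1010✓ 1011✓ 1100✓ 1101✓
Round 1: -001✓ -010✓ -011✓ 0-11 00-1✓ 001-✓ 1-01 10-1✓ 101-✓ 110-
Round 2: -0-1 -01-
PIs = {-0-1, -01-, 0-11, 1-01, 110-}

0-11, 1-01, 110-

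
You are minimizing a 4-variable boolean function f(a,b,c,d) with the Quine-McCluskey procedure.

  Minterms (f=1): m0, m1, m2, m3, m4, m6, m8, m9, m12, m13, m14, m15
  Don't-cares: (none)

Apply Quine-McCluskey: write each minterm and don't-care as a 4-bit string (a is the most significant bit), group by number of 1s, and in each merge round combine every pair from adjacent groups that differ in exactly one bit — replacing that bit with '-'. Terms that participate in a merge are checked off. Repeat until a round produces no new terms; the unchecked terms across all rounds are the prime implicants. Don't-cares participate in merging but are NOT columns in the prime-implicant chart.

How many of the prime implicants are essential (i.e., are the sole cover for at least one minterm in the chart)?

size-2^0 implicants → 0000(✓)  0001(✓)  0010(✓)  0011(✓)  0100(✓)  0110(✓)  1000(✓)  1001(✓)  1100(✓)  1101(✓)  1110(✓)  1111(✓)
size-2^1 implicants → -000(✓)  -001(✓)  -100(✓)  -110(✓)  0-00(✓)  0-10(✓)  00-0(✓)  00-1(✓)  000-(✓)  001-(✓)  01-0(✓)  1-00(✓)  1-01(✓)  100-(✓)  11-0(✓)  11-1(✓)  110-(✓)  111-(✓)
size-2^2 implicants → --00  -00-  -1-0  0--0  00--  1-0-  11--
Unchecked terms (primes): --00, -00-, -1-0, 0--0, 00--, 1-0-, 11--
Minterm coverage:
  m0 ⊆ --00,-00-,0--0,00--
  m1 ⊆ -00-,00--
  m2 ⊆ 0--0,00--
  m3 ⊆ 00-- [E]
  m4 ⊆ --00,-1-0,0--0
  m6 ⊆ -1-0,0--0
  m8 ⊆ --00,-00-,1-0-
  m9 ⊆ -00-,1-0-
  m12 ⊆ --00,-1-0,1-0-,11--
  m13 ⊆ 1-0-,11--
  m14 ⊆ -1-0,11--
  m15 ⊆ 11-- [E]
E = {00--, 11--}

2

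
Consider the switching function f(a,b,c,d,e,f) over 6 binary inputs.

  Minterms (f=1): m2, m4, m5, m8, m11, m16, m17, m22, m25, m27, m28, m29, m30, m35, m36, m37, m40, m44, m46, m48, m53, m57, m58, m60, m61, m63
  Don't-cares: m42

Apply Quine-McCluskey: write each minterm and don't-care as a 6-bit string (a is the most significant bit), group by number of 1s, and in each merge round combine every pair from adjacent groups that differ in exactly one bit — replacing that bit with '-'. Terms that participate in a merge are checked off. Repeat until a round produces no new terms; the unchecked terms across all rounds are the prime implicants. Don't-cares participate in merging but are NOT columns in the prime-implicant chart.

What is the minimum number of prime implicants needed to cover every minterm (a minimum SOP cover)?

[col 0] 000010, 000100*, 000101*, 001000*, 001011*, 010000*, 010001*, 010110*, 011001*, 011011*, 011100*, 011101*, 011110*, 100011, 100100*, 100101*, 101000*, 101010*, 101100*, 101110*, 110000*, 110101*, 111001*, 111010*, 111100*, 111101*, 111111*
[col 1] -00100*, -00101*, -01000, -10000, -11001*, -11100*, -11101*, 0-1011, 00010-*, 01-001, 01-110, 01000-, 011-01*, 0110-1, 0111-0, 01110-*, 1-0101, 1-1010, 1-1100, 10-100, 10010-*, 101-00*, 101-10*, 1010-0*, 1011-0*, 11-101, 111-01*, 1111-1, 11110-*
[col 2] -0010-, -11-01, -1110-, 101--0
Prime implicants: -0010-, -01000, -10000, -11-01, -1110-, 0-1011, 000010, 01-001, 01-110, 01000-, 0110-1, 0111-0, 1-0101, 1-1010, 1-1100, 10-100, 100011, 101--0, 11-101, 1111-1
PI chart (minterm → PIs covering it):
  2 | 000010  (sole → essential)
  4 | -0010-  (sole → essential)
  5 | -0010-  (sole → essential)
  8 | -01000  (sole → essential)
  11 | 0-1011  (sole → essential)
  16 | -10000,01000-
  17 | 01-001,01000-
  22 | 01-110  (sole → essential)
  25 | -11-01,01-001,0110-1
  27 | 0-1011,0110-1
  28 | -1110-,0111-0
  29 | -11-01,-1110-
  30 | 01-110,0111-0
  35 | 100011  (sole → essential)
  36 | -0010-,10-100
  37 | -0010-,1-0101
  40 | -01000,101--0
  44 | 1-1100,10-100,101--0
  46 | 101--0  (sole → essential)
  48 | -10000  (sole → essential)
  53 | 1-0101,11-101
  57 | -11-01  (sole → essential)
  58 | 1-1010  (sole → essential)
  60 | -1110-,1-1100
  61 | -11-01,-1110-,11-101,1111-1
  63 | 1111-1  (sole → essential)
Essential prime implicants: -0010-, -01000, -10000, -11-01, 0-1011, 000010, 01-110, 1-1010, 100011, 101--0, 1111-1
Petrick residual → -1110-, 01-001, 1-0101
Minimum SOP uses 14 PIs: b'c'de' + b'cd'e'f' + bc'd'e'f' + bce'f + bcde' + a'cd'ef + a'b'c'd'ef' + a'bd'e'f + a'bdef' + ac'de'f + acd'ef' + ab'c'd'ef + ab'cf' + abcdf

14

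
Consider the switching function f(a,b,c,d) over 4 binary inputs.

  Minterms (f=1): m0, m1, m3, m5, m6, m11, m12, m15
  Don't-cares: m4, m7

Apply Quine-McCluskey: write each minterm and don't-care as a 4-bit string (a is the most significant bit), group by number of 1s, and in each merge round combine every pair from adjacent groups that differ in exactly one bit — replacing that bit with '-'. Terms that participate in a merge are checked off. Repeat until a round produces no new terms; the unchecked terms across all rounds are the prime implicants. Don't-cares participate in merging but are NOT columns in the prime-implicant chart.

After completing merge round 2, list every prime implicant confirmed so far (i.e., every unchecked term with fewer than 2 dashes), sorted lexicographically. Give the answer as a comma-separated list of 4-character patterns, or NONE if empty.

-100

[col 0] 0000*, 0001*, 0011*, 0100*, 0101*, 0110*, 0111*, 1011*, 1100*, 1111*
[col 1] -011*, -100, -111*, 0-00*, 0-01*, 0-11*, 00-1*, 000-*, 01-0*, 01-1*, 010-*, 011-*, 1-11*
[col 2] --11, 0--1, 0-0-, 01--
Prime implicants: --11, -100, 0--1, 0-0-, 01--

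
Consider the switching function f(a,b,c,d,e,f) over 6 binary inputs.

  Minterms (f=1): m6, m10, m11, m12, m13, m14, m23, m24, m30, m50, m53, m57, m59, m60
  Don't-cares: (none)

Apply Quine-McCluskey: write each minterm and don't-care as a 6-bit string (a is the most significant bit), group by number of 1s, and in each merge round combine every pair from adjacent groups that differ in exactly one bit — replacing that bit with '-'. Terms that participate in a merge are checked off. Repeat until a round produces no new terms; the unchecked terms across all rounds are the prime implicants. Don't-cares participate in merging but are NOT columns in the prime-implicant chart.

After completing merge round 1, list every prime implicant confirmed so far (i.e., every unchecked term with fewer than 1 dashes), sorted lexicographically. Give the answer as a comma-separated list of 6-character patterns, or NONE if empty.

010111, 011000, 110010, 110101, 111100

Round 0: 000110✓ 001010✓ 001011✓ 001100✓ 001101✓ 001110✓ 010111 011000 011110✓ 110010 110101 111001✓ 111011✓ 111100
Round 1: 0-1110 00-110 001-10 00101- 0011-0 00110- 1110-1
PIs = {0-1110, 00-110, 001-10, 00101-, 0011-0, 00110-, 010111, 011000, 110010, 110101, 1110-1, 111100}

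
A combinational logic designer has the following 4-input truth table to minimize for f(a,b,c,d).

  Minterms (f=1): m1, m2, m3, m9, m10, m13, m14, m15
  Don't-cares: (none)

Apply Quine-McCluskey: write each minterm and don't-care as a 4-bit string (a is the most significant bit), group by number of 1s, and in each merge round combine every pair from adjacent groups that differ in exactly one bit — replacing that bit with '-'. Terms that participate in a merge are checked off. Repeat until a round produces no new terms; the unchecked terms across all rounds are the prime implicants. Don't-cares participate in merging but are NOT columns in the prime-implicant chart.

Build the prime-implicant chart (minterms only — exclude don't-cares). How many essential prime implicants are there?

size-2^0 implicants → 0001(✓)  0010(✓)  0011(✓)  1001(✓)  1010(✓)  1101(✓)  1110(✓)  1111(✓)
size-2^1 implicants → -001  -010  00-1  001-  1-01  1-10  11-1  111-
Unchecked terms (primes): -001, -010, 00-1, 001-, 1-01, 1-10, 11-1, 111-
Minterm coverage:
  m1 ⊆ -001,00-1
  m2 ⊆ -010,001-
  m3 ⊆ 00-1,001-
  m9 ⊆ -001,1-01
  m10 ⊆ -010,1-10
  m13 ⊆ 1-01,11-1
  m14 ⊆ 1-10,111-
  m15 ⊆ 11-1,111-
(no essential prime implicants)

0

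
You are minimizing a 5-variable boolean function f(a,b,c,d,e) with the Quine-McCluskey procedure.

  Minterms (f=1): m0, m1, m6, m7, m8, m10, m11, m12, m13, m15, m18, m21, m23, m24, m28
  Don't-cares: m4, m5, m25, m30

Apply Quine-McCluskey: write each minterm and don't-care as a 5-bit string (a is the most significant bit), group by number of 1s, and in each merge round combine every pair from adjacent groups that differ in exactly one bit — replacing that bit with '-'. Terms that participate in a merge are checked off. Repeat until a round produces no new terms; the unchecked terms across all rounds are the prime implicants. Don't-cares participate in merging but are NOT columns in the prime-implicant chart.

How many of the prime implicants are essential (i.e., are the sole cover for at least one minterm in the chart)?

[col 0] 00000*, 00001*, 00100*, 00101*, 00110*, 00111*, 01000*, 01010*, 01011*, 01100*, 01101*, 01111*, 10010, 10101*, 10111*, 11000*, 11001*, 11100*, 11110*
[col 1] -0101*, -0111*, -1000*, -1100*, 0-000*, 0-100*, 0-101*, 0-111*, 00-00*, 00-01*, 0000-*, 001-0*, 001-1*, 0010-*, 0011-*, 01-00*, 01-11, 010-0, 0101-, 011-1*, 0110-*, 101-1*, 11-00*, 1100-, 111-0
[col 2] -01-1, -1-00, 0--00, 0-1-1, 0-10-, 00-0-, 001--
Prime implicants: -01-1, -1-00, 0--00, 0-1-1, 0-10-, 00-0-, 001--, 01-11, 010-0, 0101-, 10010, 1100-, 111-0
PI chart (minterm → PIs covering it):
  0 | 0--00,00-0-
  1 | 00-0-  (sole → essential)
  6 | 001--  (sole → essential)
  7 | -01-1,0-1-1,001--
  8 | -1-00,0--00,010-0
  10 | 010-0,0101-
  11 | 01-11,0101-
  12 | -1-00,0--00,0-10-
  13 | 0-1-1,0-10-
  15 | 0-1-1,01-11
  18 | 10010  (sole → essential)
  21 | -01-1  (sole → essential)
  23 | -01-1  (sole → essential)
  24 | -1-00,1100-
  28 | -1-00,111-0
Essential prime implicants: -01-1, 00-0-, 001--, 10010

4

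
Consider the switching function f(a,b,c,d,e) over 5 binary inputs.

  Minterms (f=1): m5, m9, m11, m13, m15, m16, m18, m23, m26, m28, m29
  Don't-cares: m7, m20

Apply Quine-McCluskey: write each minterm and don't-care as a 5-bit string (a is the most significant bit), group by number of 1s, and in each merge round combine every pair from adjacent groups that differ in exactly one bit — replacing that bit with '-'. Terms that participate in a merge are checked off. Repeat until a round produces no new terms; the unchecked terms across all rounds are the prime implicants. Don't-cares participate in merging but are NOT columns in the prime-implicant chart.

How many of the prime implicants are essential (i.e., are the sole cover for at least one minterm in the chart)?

4

Round 0: 00101✓ 00111✓ 01001✓ 01011✓ 01101✓ 01111✓ 10000✓ 10010✓ 10100✓ 10111✓ 11010✓ 11100✓ 11101✓
Round 1: -0111 -1101 0-101✓ 0-111✓ 001-1✓ 01-01✓ 01-11✓ 010-1✓ 011-1✓ 1-010 1-100 10-00 100-0 1110-
Round 2: 0-1-1 01--1
PIs = {-0111, -1101, 0-1-1, 01--1, 1-010, 1-100, 10-00, 100-0, 1110-}
Coverage chart:
  m5: 0-1-1 ←essential
  m9: 01--1 ←essential
  m11: 01--1 ←essential
  m13: -1101,0-1-1,01--1
  m15: 0-1-1,01--1
  m16: 10-00,100-0
  m18: 1-010,100-0
  m23: -0111 ←essential
  m26: 1-010 ←essential
  m28: 1-100,1110-
  m29: -1101,1110-
Essential: -0111, 0-1-1, 01--1, 1-010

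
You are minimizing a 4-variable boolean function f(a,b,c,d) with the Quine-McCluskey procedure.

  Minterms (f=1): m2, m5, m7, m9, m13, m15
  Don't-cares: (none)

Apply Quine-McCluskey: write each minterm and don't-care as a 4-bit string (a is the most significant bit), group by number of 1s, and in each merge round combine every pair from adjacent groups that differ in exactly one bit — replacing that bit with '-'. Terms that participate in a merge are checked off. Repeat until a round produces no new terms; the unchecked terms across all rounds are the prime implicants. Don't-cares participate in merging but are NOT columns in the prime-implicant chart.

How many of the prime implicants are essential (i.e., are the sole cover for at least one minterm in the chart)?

Round 0: 0010 0101✓ 0111✓ 1001✓ 1101✓ 1111✓
Round 1: -101✓ -111✓ 01-1✓ 1-01 11-1✓
Round 2: -1-1
PIs = {-1-1, 0010, 1-01}
Coverage chart:
  m2: 0010 ←essential
  m5: -1-1 ←essential
  m7: -1-1 ←essential
  m9: 1-01 ←essential
  m13: -1-1,1-01
  m15: -1-1 ←essential
Essential: -1-1, 0010, 1-01

3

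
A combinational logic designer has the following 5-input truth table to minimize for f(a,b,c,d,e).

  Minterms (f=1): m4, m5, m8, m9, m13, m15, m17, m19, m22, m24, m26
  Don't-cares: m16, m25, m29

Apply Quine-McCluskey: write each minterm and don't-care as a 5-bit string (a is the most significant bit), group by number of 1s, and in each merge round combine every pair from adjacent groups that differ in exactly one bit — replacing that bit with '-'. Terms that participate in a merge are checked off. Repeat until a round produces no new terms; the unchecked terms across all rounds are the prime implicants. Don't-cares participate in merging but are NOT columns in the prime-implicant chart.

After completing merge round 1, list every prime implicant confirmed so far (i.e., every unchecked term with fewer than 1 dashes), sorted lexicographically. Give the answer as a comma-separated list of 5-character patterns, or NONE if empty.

Round 0: 00100✓ 00101✓ 01000✓ 01001✓ 01101✓ 01111✓ 10000✓ 10001✓ 10011✓ 10110 11000✓ 11001✓ 11010✓ 11101✓
Round 1: -1000✓ -1001✓ -1101✓ 0-101 0010- 01-01✓ 0100-✓ 011-1 1-000✓ 1-001✓ 100-1 1000-✓ 11-01✓ 110-0 1100-✓
Round 2: -1-01 -100- 1-00-
PIs = {-1-01, -100-, 0-101, 0010-, 011-1, 1-00-, 100-1, 10110, 110-0}

10110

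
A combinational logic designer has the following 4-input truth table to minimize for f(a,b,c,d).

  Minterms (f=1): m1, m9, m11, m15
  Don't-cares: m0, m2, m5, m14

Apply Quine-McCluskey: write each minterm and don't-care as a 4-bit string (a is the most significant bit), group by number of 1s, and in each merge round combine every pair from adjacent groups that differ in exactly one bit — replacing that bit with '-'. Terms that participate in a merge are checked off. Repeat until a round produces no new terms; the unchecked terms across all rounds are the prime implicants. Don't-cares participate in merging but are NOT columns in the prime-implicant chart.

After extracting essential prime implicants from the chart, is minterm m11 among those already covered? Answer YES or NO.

NO

[col 0] 0000*, 0001*, 0010*, 0101*, 1001*, 1011*, 1110*, 1111*
[col 1] -001, 0-01, 00-0, 000-, 1-11, 10-1, 111-
Prime implicants: -001, 0-01, 00-0, 000-, 1-11, 10-1, 111-
PI chart (minterm → PIs covering it):
  1 | -001,0-01,000-
  9 | -001,10-1
  11 | 1-11,10-1
  15 | 1-11,111-
(no essential prime implicants)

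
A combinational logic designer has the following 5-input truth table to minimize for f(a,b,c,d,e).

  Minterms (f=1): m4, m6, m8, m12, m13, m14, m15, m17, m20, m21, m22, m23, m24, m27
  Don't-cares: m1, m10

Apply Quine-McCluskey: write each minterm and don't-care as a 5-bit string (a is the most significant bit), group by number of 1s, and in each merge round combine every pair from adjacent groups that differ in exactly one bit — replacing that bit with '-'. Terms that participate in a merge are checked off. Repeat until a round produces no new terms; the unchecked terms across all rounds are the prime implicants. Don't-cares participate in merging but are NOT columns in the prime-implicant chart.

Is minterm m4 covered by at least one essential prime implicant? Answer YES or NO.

Round 0: 00001✓ 00100✓ 00110✓ 01000✓ 01010✓ 01100✓ 01101✓ 01110✓ 01111✓ 10001✓ 10100✓ 10101✓ 10110✓ 10111✓ 11000✓ 11011
Round 1: -0001 -0100✓ -0110✓ -1000 0-100✓ 0-110✓ 001-0✓ 01-00✓ 01-10✓ 010-0✓ 011-0✓ 011-1✓ 0110-✓ 0111-✓ 10-01 101-0✓ 101-1✓ 1010-✓ 1011-✓
Round 2: -01-0 0-1-0 01--0 011-- 101--
PIs = {-0001, -01-0, -1000, 0-1-0, 01--0, 011--, 10-01, 101--, 11011}
Coverage chart:
  m4: -01-0,0-1-0
  m6: -01-0,0-1-0
  m8: -1000,01--0
  m12: 0-1-0,01--0,011--
  m13: 011-- ←essential
  m14: 0-1-0,01--0,011--
  m15: 011-- ←essential
  m17: -0001,10-01
  m20: -01-0,101--
  m21: 10-01,101--
  m22: -01-0,101--
  m23: 101-- ←essential
  m24: -1000 ←essential
  m27: 11011 ←essential
Essential: -1000, 011--, 101--, 11011

NO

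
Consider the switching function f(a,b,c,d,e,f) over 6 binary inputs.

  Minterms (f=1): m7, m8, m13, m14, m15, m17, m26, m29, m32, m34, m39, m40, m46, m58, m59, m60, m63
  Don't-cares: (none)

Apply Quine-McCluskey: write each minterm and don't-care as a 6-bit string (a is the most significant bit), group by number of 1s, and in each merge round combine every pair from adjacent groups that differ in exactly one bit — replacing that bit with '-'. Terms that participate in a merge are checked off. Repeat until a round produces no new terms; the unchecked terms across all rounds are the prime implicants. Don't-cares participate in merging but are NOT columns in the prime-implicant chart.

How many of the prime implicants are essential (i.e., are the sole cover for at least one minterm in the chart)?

9

Round 0: 000111✓ 001000✓ 001101✓ 001110✓ 001111✓ 010001 011010✓ 011101✓ 100000✓ 100010✓ 100111✓ 101000✓ 101110✓ 111010✓ 111011✓ 111100 111111✓
Round 1: -00111 -01000 -01110 -11010 0-1101 00-111 0011-1 00111- 10-000 1000-0 111-11 11101-
PIs = {-00111, -01000, -01110, -11010, 0-1101, 00-111, 0011-1, 00111-, 010001, 10-000, 1000-0, 111-11, 11101-, 111100}
Coverage chart:
  m7: -00111,00-111
  m8: -01000 ←essential
  m13: 0-1101,0011-1
  m14: -01110,00111-
  m15: 00-111,0011-1,00111-
  m17: 010001 ←essential
  m26: -11010 ←essential
  m29: 0-1101 ←essential
  m32: 10-000,1000-0
  m34: 1000-0 ←essential
  m39: -00111 ←essential
  m40: -01000,10-000
  m46: -01110 ←essential
  m58: -11010,11101-
  m59: 111-11,11101-
  m60: 111100 ←essential
  m63: 111-11 ←essential
Essential: -00111, -01000, -01110, -11010, 0-1101, 010001, 1000-0, 111-11, 111100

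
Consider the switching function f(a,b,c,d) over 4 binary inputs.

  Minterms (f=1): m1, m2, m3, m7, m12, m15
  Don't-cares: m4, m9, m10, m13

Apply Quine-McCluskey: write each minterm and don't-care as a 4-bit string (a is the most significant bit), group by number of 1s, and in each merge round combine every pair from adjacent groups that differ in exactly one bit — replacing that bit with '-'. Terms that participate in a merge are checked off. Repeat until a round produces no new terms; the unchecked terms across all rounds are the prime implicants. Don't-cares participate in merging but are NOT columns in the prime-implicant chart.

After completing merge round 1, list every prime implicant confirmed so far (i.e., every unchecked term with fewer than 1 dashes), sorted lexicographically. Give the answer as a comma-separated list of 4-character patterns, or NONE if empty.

[col 0] 0001*, 0010*, 0011*, 0100*, 0111*, 1001*, 1010*, 1100*, 1101*, 1111*
[col 1] -001, -010, -100, -111, 0-11, 00-1, 001-, 1-01, 11-1, 110-
Prime implicants: -001, -010, -100, -111, 0-11, 00-1, 001-, 1-01, 11-1, 110-

NONE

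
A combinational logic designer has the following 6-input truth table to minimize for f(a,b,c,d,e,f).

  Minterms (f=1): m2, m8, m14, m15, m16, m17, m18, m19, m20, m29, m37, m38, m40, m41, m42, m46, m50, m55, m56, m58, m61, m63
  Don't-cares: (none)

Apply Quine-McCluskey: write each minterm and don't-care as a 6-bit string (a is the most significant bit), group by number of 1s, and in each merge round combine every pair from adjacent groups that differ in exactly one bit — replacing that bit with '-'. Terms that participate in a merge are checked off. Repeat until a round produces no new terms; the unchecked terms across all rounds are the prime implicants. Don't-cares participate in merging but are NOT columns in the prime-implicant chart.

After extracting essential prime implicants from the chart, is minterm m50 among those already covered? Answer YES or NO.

NO

[col 0] 000010*, 001000*, 001110*, 001111*, 010000*, 010001*, 010010*, 010011*, 010100*, 011101*, 100101, 100110*, 101000*, 101001*, 101010*, 101110*, 110010*, 110111*, 111000*, 111010*, 111101*, 111111*
[col 1] -01000, -01110, -10010, -11101, 0-0010, 00111-, 010-00, 0100-0*, 0100-1*, 01000-*, 01001-*, 1-1000*, 1-1010*, 10-110, 101-10, 1010-0*, 10100-, 11-010, 11-111, 1110-0*, 1111-1
[col 2] 0100--, 1-10-0
Prime implicants: -01000, -01110, -10010, -11101, 0-0010, 00111-, 010-00, 0100--, 1-10-0, 10-110, 100101, 101-10, 10100-, 11-010, 11-111, 1111-1
PI chart (minterm → PIs covering it):
  2 | 0-0010  (sole → essential)
  8 | -01000  (sole → essential)
  14 | -01110,00111-
  15 | 00111-  (sole → essential)
  16 | 010-00,0100--
  17 | 0100--  (sole → essential)
  18 | -10010,0-0010,0100--
  19 | 0100--  (sole → essential)
  20 | 010-00  (sole → essential)
  29 | -11101  (sole → essential)
  37 | 100101  (sole → essential)
  38 | 10-110  (sole → essential)
  40 | -01000,1-10-0,10100-
  41 | 10100-  (sole → essential)
  42 | 1-10-0,101-10
  46 | -01110,10-110,101-10
  50 | -10010,11-010
  55 | 11-111  (sole → essential)
  56 | 1-10-0  (sole → essential)
  58 | 1-10-0,11-010
  61 | -11101,1111-1
  63 | 11-111,1111-1
Essential prime implicants: -01000, -11101, 0-0010, 00111-, 010-00, 0100--, 1-10-0, 10-110, 100101, 10100-, 11-111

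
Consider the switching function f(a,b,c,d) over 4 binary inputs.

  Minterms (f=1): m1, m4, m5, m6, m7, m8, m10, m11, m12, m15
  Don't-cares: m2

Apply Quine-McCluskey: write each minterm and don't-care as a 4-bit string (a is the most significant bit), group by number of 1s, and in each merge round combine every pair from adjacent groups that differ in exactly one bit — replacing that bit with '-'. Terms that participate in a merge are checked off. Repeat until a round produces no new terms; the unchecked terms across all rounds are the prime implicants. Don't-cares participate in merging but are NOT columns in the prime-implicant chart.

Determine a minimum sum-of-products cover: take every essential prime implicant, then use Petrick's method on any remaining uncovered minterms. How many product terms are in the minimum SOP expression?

5

[col 0] 0001*, 0010*, 0100*, 0101*, 0110*, 0111*, 1000*, 1010*, 1011*, 1100*, 1111*
[col 1] -010, -100, -111, 0-01, 0-10, 01-0*, 01-1*, 010-*, 011-*, 1-00, 1-11, 10-0, 101-
[col 2] 01--
Prime implicants: -010, -100, -111, 0-01, 0-10, 01--, 1-00, 1-11, 10-0, 101-
PI chart (minterm → PIs covering it):
  1 | 0-01  (sole → essential)
  4 | -100,01--
  5 | 0-01,01--
  6 | 0-10,01--
  7 | -111,01--
  8 | 1-00,10-0
  10 | -010,10-0,101-
  11 | 1-11,101-
  12 | -100,1-00
  15 | -111,1-11
Essential prime implicants: 0-01
Petrick residual → -010, 01--, 1-00, 1-11
Minimum SOP uses 5 PIs: b'cd' + a'c'd + a'b + ac'd' + acd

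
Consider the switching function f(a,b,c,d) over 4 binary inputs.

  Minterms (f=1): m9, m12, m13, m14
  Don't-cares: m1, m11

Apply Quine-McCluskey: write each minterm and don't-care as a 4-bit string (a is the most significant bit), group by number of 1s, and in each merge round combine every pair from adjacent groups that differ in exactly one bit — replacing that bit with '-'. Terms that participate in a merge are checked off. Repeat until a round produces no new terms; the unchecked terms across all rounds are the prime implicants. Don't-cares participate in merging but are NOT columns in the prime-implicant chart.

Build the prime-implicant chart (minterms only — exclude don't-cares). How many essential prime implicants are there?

Round 0: 0001✓ 1001✓ 1011✓ 1100✓ 1101✓ 1110✓
Round 1: -001 1-01 10-1 11-0 110-
PIs = {-001, 1-01, 10-1, 11-0, 110-}
Coverage chart:
  m9: -001,1-01,10-1
  m12: 11-0,110-
  m13: 1-01,110-
  m14: 11-0 ←essential
Essential: 11-0

1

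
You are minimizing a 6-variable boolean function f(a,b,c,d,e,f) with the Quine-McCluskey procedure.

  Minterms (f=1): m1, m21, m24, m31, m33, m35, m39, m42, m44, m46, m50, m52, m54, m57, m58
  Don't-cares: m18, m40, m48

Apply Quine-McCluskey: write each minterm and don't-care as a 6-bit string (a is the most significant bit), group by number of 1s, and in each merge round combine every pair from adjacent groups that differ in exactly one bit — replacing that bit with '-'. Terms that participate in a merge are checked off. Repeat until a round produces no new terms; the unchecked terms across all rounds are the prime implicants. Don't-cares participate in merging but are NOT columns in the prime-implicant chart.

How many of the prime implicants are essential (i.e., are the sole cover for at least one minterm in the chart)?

[col 0] 000001*, 010010*, 010101, 011000, 011111, 100001*, 100011*, 100111*, 101000*, 101010*, 101100*, 101110*, 110000*, 110010*, 110100*, 110110*, 111001, 111010*
[col 1] -00001, -10010, 1-1010, 100-11, 1000-1, 101-00*, 101-10*, 1010-0*, 1011-0*, 11-010, 110-00*, 110-10*, 1100-0*, 1101-0*
[col 2] 101--0, 110--0
Prime implicants: -00001, -10010, 010101, 011000, 011111, 1-1010, 100-11, 1000-1, 101--0, 11-010, 110--0, 111001
PI chart (minterm → PIs covering it):
  1 | -00001  (sole → essential)
  21 | 010101  (sole → essential)
  24 | 011000  (sole → essential)
  31 | 011111  (sole → essential)
  33 | -00001,1000-1
  35 | 100-11,1000-1
  39 | 100-11  (sole → essential)
  42 | 1-1010,101--0
  44 | 101--0  (sole → essential)
  46 | 101--0  (sole → essential)
  50 | -10010,11-010,110--0
  52 | 110--0  (sole → essential)
  54 | 110--0  (sole → essential)
  57 | 111001  (sole → essential)
  58 | 1-1010,11-010
Essential prime implicants: -00001, 010101, 011000, 011111, 100-11, 101--0, 110--0, 111001

8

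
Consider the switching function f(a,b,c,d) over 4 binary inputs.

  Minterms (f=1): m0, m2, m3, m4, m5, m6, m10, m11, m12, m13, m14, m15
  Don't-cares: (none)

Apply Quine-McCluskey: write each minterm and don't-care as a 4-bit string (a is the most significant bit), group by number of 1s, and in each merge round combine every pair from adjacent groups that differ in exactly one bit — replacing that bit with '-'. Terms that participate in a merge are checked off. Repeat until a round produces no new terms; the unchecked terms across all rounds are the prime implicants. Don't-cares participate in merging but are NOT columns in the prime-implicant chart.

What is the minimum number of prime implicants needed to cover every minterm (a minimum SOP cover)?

size-2^0 implicants → 0000(✓)  0010(✓)  0011(✓)  0100(✓)  0101(✓)  0110(✓)  1010(✓)  1011(✓)  1100(✓)  1101(✓)  1110(✓)  1111(✓)
size-2^1 implicants → -010(✓)  -011(✓)  -100(✓)  -101(✓)  -110(✓)  0-00(✓)  0-10(✓)  00-0(✓)  001-(✓)  01-0(✓)  010-(✓)  1-10(✓)  1-11(✓)  101-(✓)  11-0(✓)  11-1(✓)  110-(✓)  111-(✓)
size-2^2 implicants → --10  -01-  -1-0  -10-  0--0  1-1-  11--
Unchecked terms (primes): --10, -01-, -1-0, -10-, 0--0, 1-1-, 11--
Minterm coverage:
  m0 ⊆ 0--0 [E]
  m2 ⊆ --10,-01-,0--0
  m3 ⊆ -01- [E]
  m4 ⊆ -1-0,-10-,0--0
  m5 ⊆ -10- [E]
  m6 ⊆ --10,-1-0,0--0
  m10 ⊆ --10,-01-,1-1-
  m11 ⊆ -01-,1-1-
  m12 ⊆ -1-0,-10-,11--
  m13 ⊆ -10-,11--
  m14 ⊆ --10,-1-0,1-1-,11--
  m15 ⊆ 1-1-,11--
E = {-01-, -10-, 0--0}
Petrick residual → 1-1-
Cover = b'c + bc' + a'd' + ac  |cover|=4

4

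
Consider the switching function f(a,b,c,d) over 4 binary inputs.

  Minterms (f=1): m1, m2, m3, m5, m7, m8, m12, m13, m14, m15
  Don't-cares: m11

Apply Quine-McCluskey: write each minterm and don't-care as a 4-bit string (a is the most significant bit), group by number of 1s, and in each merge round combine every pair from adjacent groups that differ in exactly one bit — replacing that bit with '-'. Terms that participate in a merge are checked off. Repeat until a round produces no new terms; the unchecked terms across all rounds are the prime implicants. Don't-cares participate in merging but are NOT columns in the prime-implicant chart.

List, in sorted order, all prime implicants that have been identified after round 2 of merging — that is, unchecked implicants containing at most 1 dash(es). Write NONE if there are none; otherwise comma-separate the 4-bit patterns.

001-, 1-00

[col 0] 0001*, 0010*, 0011*, 0101*, 0111*, 1000*, 1011*, 1100*, 1101*, 1110*, 1111*
[col 1] -011*, -101*, -111*, 0-01*, 0-11*, 00-1*, 001-, 01-1*, 1-00, 1-11*, 11-0*, 11-1*, 110-*, 111-*
[col 2] --11, -1-1, 0--1, 11--
Prime implicants: --11, -1-1, 0--1, 001-, 1-00, 11--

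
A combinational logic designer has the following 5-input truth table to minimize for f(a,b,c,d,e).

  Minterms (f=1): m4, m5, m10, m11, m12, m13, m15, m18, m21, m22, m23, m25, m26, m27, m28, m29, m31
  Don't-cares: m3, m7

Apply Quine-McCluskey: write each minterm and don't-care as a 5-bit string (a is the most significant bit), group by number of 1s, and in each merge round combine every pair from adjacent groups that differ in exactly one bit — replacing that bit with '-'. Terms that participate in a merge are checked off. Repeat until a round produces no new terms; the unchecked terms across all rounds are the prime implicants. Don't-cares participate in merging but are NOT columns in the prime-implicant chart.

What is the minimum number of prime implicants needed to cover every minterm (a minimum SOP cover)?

size-2^0 implicants → 00011(✓)  00100(✓)  00101(✓)  00111(✓)  01010(✓)  01011(✓)  01100(✓)  01101(✓)  01111(✓)  10010(✓)  10101(✓)  10110(✓)  10111(✓)  11001(✓)  11010(✓)  11011(✓)  11100(✓)  11101(✓)  11111(✓)
size-2^1 implicants → -0101(✓)  -0111(✓)  -1010(✓)  -1011(✓)  -1100(✓)  -1101(✓)  -1111(✓)  0-011(✓)  0-100(✓)  0-101(✓)  0-111(✓)  00-11(✓)  001-1(✓)  0010-(✓)  01-11(✓)  0101-(✓)  011-1(✓)  0110-(✓)  1-010  1-101(✓)  1-111(✓)  10-10  101-1(✓)  1011-  11-01(✓)  11-11(✓)  110-1(✓)  1101-(✓)  111-1(✓)  1110-(✓)
size-2^2 implicants → --101(✓)  --111(✓)  -01-1(✓)  -1-11  -101-  -11-1(✓)  -110-  0--11  0-1-1(✓)  0-10-  1-1-1(✓)  11--1
size-2^3 implicants → --1-1
Unchecked terms (primes): --1-1, -1-11, -101-, -110-, 0--11, 0-10-, 1-010, 10-10, 1011-, 11--1
Minterm coverage:
  m4 ⊆ 0-10- [E]
  m5 ⊆ --1-1,0-10-
  m10 ⊆ -101- [E]
  m11 ⊆ -1-11,-101-,0--11
  m12 ⊆ -110-,0-10-
  m13 ⊆ --1-1,-110-,0-10-
  m15 ⊆ --1-1,-1-11,0--11
  m18 ⊆ 1-010,10-10
  m21 ⊆ --1-1 [E]
  m22 ⊆ 10-10,1011-
  m23 ⊆ --1-1,1011-
  m25 ⊆ 11--1 [E]
  m26 ⊆ -101-,1-010
  m27 ⊆ -1-11,-101-,11--1
  m28 ⊆ -110- [E]
  m29 ⊆ --1-1,-110-,11--1
  m31 ⊆ --1-1,-1-11,11--1
E = {--1-1, -101-, -110-, 0-10-, 11--1}
Petrick residual → 10-10
Cover = ce + bc'd + bcd' + a'cd' + ab'de' + abe  |cover|=6

6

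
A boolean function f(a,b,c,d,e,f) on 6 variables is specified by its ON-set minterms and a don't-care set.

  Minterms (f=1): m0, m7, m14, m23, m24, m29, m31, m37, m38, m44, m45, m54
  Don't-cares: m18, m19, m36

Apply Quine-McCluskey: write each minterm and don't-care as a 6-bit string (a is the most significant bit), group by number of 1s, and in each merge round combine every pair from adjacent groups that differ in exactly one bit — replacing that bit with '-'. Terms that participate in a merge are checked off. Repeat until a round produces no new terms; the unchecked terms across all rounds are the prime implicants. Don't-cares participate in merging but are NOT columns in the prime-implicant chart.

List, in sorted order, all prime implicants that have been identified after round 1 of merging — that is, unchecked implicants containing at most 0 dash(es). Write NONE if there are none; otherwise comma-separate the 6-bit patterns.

size-2^0 implicants → 000000  000111(✓)  001110  010010(✓)  010011(✓)  010111(✓)  011000  011101(✓)  011111(✓)  100100(✓)  100101(✓)  100110(✓)  101100(✓)  101101(✓)  110110(✓)
size-2^1 implicants → 0-0111  01-111  010-11  01001-  0111-1  1-0110  10-100(✓)  10-101(✓)  1001-0  10010-(✓)  10110-(✓)
size-2^2 implicants → 10-10-
Unchecked terms (primes): 0-0111, 000000, 001110, 01-111, 010-11, 01001-, 011000, 0111-1, 1-0110, 10-10-, 1001-0

000000, 001110, 011000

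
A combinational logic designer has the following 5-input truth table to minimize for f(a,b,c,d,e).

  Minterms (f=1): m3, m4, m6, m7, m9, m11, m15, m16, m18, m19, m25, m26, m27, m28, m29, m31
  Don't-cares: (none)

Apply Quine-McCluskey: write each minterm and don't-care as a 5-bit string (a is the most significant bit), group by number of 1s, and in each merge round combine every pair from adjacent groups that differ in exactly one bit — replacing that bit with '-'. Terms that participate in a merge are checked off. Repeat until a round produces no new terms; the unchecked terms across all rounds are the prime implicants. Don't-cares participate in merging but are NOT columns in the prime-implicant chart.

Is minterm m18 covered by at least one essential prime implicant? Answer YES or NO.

Round 0: 00011✓ 00100✓ 00110✓ 00111✓ 01001✓ 01011✓ 01111✓ 10000✓ 10010✓ 10011✓ 11001✓ 11010✓ 11011✓ 11100✓ 11101✓ 11111✓
Round 1: -0011✓ -1001✓ -1011✓ -1111✓ 0-011✓ 0-111✓ 00-11✓ 001-0 0011- 01-11✓ 010-1✓ 1-010✓ 1-011✓ 100-0 1001-✓ 11-01✓ 11-11✓ 110-1✓ 1101-✓ 111-1✓ 1110-
Round 2: --011 -1-11 -10-1 0--11 1-01- 11--1
PIs = {--011, -1-11, -10-1, 0--11, 001-0, 0011-, 1-01-, 100-0, 11--1, 1110-}
Coverage chart:
  m3: --011,0--11
  m4: 001-0 ←essential
  m6: 001-0,0011-
  m7: 0--11,0011-
  m9: -10-1 ←essential
  m11: --011,-1-11,-10-1,0--11
  m15: -1-11,0--11
  m16: 100-0 ←essential
  m18: 1-01-,100-0
  m19: --011,1-01-
  m25: -10-1,11--1
  m26: 1-01- ←essential
  m27: --011,-1-11,-10-1,1-01-,11--1
  m28: 1110- ←essential
  m29: 11--1,1110-
  m31: -1-11,11--1
Essential: -10-1, 001-0, 1-01-, 100-0, 1110-

YES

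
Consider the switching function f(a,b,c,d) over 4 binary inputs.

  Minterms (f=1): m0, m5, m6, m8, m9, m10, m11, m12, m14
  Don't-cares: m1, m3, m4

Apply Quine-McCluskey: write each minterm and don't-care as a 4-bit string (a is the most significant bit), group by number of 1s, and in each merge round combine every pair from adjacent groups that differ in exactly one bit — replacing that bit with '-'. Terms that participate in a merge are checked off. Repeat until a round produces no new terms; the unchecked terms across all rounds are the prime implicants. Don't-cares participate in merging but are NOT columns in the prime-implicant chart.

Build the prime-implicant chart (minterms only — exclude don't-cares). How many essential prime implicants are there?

2

[col 0] 0000*, 0001*, 0011*, 0100*, 0101*, 0110*, 1000*, 1001*, 1010*, 1011*, 1100*, 1110*
[col 1] -000*, -001*, -011*, -100*, -110*, 0-00*, 0-01*, 00-1*, 000-*, 01-0*, 010-*, 1-00*, 1-10*, 10-0*, 10-1*, 100-*, 101-*, 11-0*
[col 2] --00, -0-1, -00-, -1-0, 0-0-, 1--0, 10--
Prime implicants: --00, -0-1, -00-, -1-0, 0-0-, 1--0, 10--
PI chart (minterm → PIs covering it):
  0 | --00,-00-,0-0-
  5 | 0-0-  (sole → essential)
  6 | -1-0  (sole → essential)
  8 | --00,-00-,1--0,10--
  9 | -0-1,-00-,10--
  10 | 1--0,10--
  11 | -0-1,10--
  12 | --00,-1-0,1--0
  14 | -1-0,1--0
Essential prime implicants: -1-0, 0-0-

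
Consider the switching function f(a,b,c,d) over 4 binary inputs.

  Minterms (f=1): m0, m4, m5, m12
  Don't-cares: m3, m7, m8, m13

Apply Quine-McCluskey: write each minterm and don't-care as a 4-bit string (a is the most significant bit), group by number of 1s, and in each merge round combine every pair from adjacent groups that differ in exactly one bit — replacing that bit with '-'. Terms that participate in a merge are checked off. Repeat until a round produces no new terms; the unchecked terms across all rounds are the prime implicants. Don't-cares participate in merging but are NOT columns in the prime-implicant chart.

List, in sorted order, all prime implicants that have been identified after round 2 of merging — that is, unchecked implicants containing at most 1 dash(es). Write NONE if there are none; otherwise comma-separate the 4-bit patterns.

0-11, 01-1

size-2^0 implicants → 0000(✓)  0011(✓)  0100(✓)  0101(✓)  0111(✓)  1000(✓)  1100(✓)  1101(✓)
size-2^1 implicants → -000(✓)  -100(✓)  -101(✓)  0-00(✓)  0-11  01-1  010-(✓)  1-00(✓)  110-(✓)
size-2^2 implicants → --00  -10-
Unchecked terms (primes): --00, -10-, 0-11, 01-1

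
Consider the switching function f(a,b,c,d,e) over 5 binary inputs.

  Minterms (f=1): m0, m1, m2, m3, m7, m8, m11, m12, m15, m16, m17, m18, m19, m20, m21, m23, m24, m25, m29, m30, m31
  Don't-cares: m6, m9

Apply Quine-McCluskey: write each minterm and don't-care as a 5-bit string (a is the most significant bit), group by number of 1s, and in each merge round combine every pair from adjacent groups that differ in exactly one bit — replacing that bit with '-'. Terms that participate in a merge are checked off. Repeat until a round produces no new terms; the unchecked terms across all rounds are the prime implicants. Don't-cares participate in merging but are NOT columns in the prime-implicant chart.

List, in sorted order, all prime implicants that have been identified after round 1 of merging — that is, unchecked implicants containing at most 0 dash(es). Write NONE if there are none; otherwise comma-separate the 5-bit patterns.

size-2^0 implicants → 00000(✓)  00001(✓)  00010(✓)  00011(✓)  00110(✓)  00111(✓)  01000(✓)  01001(✓)  01011(✓)  01100(✓)  01111(✓)  10000(✓)  10001(✓)  10010(✓)  10011(✓)  10100(✓)  10101(✓)  10111(✓)  11000(✓)  11001(✓)  11101(✓)  11110(✓)  11111(✓)
size-2^1 implicants → -0000(✓)  -0001(✓)  -0010(✓)  -0011(✓)  -0111(✓)  -1000(✓)  -1001(✓)  -1111(✓)  0-000(✓)  0-001(✓)  0-011(✓)  0-111(✓)  00-10(✓)  00-11(✓)  000-0(✓)  000-1(✓)  0000-(✓)  0001-(✓)  0011-(✓)  01-00  01-11(✓)  010-1(✓)  0100-(✓)  1-000(✓)  1-001(✓)  1-101(✓)  1-111(✓)  10-00(✓)  10-01(✓)  10-11(✓)  100-0(✓)  100-1(✓)  1000-(✓)  1001-(✓)  101-1(✓)  1010-(✓)  11-01(✓)  1100-(✓)  111-1(✓)  1111-
size-2^2 implicants → --000(✓)  --001(✓)  --111  -0-11  -00-0(✓)  -00-1(✓)  -000-(✓)  -001-(✓)  -100-(✓)  0--11  0-0-1  0-00-(✓)  00-1-  000--(✓)  1--01  1-00-(✓)  1-1-1  10--1  10-0-  100--(✓)
size-2^3 implicants → --00-  -00--
Unchecked terms (primes): --00-, --111, -0-11, -00--, 0--11, 0-0-1, 00-1-, 01-00, 1--01, 1-1-1, 10--1, 10-0-, 1111-

NONE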